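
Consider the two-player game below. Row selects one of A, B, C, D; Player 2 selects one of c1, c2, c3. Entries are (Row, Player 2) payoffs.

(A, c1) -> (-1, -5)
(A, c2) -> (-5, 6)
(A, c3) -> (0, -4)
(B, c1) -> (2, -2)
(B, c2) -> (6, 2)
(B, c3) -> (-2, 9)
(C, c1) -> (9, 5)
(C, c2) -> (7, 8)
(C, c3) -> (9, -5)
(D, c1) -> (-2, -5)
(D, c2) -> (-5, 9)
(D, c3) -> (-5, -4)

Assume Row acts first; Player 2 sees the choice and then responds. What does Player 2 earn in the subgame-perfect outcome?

Player 2 best-responds to each possible Row move:
- A: BR = c2, leader payoff -5.
- B: BR = c3, leader payoff -2.
- C: BR = c2, leader payoff 7.
- D: BR = c2, leader payoff -5.
Row's induced payoffs are -5, -2, 7, -5, so Row commits to C. Subgame-perfect outcome: (C, c2) with payoffs (7, 8).

8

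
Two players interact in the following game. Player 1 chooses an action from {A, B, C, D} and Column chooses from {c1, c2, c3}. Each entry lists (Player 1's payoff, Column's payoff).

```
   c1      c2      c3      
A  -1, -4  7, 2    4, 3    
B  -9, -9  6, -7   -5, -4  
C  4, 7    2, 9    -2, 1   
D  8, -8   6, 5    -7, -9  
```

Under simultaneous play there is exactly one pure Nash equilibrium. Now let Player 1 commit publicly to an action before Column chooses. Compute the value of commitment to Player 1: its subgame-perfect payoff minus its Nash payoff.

Solve by backward induction (Player 1 leads).
- A: Column compares -4, 2, 3 and picks c3; Player 1 would get 4.
- B: Column compares -9, -7, -4 and picks c3; Player 1 would get -5.
- C: Column compares 7, 9, 1 and picks c2; Player 1 would get 2.
- D: Column compares -8, 5, -9 and picks c2; Player 1 would get 6.
Player 1's induced payoffs are 4, -5, 2, 6, so Player 1 commits to D. Subgame-perfect outcome: (D, c2) with payoffs (6, 5).
For the simultaneous game, intersect best replies.
Player 1's best replies: c1→D; c2→A; c3→A.
Column's best replies: A→c3; B→c3; C→c2; D→c2.
The unique mutual best reply is (A, c3), giving (4, 3).
Player 1's commitment gain: 6 − 4 = 2.

2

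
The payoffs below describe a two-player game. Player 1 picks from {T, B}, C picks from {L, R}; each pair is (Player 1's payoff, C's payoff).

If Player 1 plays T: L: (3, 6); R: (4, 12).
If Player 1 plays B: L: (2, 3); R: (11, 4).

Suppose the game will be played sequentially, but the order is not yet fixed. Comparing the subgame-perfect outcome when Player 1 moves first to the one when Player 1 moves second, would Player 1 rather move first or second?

first

If Player 1 leads: C's best replies are T→R, B→R; Player 1's induced payoffs 4, 11; outcome (B, R), payoffs (11, 4).
If C leads: Player 1's best replies are L→T, R→B; C's induced payoffs 6, 4; outcome (T, L), payoffs (3, 6).
Player 1 gets 11 moving first and 3 moving second, so Player 1 prefers to move first.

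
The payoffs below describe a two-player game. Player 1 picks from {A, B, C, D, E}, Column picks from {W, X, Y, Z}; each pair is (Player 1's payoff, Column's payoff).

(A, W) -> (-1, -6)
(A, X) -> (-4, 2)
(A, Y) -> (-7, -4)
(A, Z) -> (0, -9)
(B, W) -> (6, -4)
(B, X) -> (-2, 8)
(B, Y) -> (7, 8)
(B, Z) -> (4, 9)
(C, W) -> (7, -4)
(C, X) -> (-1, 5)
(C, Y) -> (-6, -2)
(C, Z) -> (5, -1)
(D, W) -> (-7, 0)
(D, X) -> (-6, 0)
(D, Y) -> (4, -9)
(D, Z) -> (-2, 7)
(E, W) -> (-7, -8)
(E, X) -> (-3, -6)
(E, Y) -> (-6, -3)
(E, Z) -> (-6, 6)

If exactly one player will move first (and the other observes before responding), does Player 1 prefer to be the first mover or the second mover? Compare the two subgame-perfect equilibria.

If Player 1 leads: Column's best replies are A→X, B→Z, C→X, D→Z, E→Z; Player 1's induced payoffs -4, 4, -1, -2, -6; outcome (B, Z), payoffs (4, 9).
If Column leads: Player 1's best replies are W→C, X→C, Y→B, Z→C; Column's induced payoffs -4, 5, 8, -1; outcome (B, Y), payoffs (7, 8).
Player 1 gets 4 moving first and 7 moving second, so Player 1 prefers to move second.

second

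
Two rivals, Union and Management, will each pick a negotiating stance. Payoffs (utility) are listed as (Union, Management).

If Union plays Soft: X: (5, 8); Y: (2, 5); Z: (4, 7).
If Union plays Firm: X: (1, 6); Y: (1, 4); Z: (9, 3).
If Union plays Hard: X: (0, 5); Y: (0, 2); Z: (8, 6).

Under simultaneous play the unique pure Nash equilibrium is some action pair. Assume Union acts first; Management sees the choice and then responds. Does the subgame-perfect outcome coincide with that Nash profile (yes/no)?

no

Solve by backward induction (Union leads).
- Soft → Management plays X (best of 8, 5, 7); Union gets 5.
- Firm → Management plays X (best of 6, 4, 3); Union gets 1.
- Hard → Management plays Z (best of 5, 2, 6); Union gets 8.
Among 5, 1, 8, the best is 8 at Hard. Subgame-perfect outcome: (Hard, Z) with payoffs (8, 6).
For the simultaneous game, intersect best replies.
Union's best replies: X→Soft; Y→Soft; Z→Firm.
Management's best replies: Soft→X; Firm→X; Hard→Z.
The unique mutual best reply is (Soft, X), giving (5, 8).
Sequential outcome (Hard, Z) differs from the Nash profile (Soft, X).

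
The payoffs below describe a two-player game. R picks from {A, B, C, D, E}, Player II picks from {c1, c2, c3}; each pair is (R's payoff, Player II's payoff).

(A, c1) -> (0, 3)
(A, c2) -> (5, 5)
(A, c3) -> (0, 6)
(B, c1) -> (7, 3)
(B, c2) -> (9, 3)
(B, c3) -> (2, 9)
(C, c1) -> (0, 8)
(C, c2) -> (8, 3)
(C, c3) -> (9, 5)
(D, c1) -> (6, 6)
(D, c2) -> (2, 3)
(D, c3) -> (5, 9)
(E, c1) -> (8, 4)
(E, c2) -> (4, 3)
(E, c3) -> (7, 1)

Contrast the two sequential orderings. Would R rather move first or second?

If R leads: Player II's best replies are A→c3, B→c3, C→c1, D→c3, E→c1; R's induced payoffs 0, 2, 0, 5, 8; outcome (E, c1), payoffs (8, 4).
If Player II leads: R's best replies are c1→E, c2→B, c3→C; Player II's induced payoffs 4, 3, 5; outcome (C, c3), payoffs (9, 5).
R gets 8 moving first and 9 moving second, so R prefers to move second.

second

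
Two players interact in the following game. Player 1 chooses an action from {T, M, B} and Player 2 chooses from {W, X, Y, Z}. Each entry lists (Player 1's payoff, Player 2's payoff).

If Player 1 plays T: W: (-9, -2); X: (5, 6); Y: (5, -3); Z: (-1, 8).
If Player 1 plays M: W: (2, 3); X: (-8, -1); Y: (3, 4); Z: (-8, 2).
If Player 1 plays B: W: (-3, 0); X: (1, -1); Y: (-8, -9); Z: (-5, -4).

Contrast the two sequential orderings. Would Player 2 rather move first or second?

first

If Player 1 leads: Player 2's best replies are T→Z, M→Y, B→W; Player 1's induced payoffs -1, 3, -3; outcome (M, Y), payoffs (3, 4).
If Player 2 leads: Player 1's best replies are W→M, X→T, Y→T, Z→T; Player 2's induced payoffs 3, 6, -3, 8; outcome (T, Z), payoffs (-1, 8).
Player 2 gets 8 moving first and 4 moving second, so Player 2 prefers to move first.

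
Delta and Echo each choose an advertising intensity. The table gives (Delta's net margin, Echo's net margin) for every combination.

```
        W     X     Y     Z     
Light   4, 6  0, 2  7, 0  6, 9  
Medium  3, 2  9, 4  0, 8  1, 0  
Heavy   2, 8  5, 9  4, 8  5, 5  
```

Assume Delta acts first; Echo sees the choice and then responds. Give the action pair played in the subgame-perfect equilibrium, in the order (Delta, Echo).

(Light, Z)

Solve by backward induction (Delta leads).
- Light: BR = Z, leader payoff 6.
- Medium: BR = Y, leader payoff 0.
- Heavy: BR = X, leader payoff 5.
Delta's induced payoffs are 6, 0, 5, so Delta commits to Light. Subgame-perfect outcome: (Light, Z) with payoffs (6, 9).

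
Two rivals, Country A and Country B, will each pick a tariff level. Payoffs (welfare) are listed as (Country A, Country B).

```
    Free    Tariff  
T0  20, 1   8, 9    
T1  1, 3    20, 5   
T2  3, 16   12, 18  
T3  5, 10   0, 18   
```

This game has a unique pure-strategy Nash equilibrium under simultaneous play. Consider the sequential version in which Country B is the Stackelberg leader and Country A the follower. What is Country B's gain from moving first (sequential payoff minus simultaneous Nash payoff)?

0

Country A best-responds to each possible Country B move:
- Free: BR = T0, leader payoff 1.
- Tariff: BR = T1, leader payoff 5.
Maximizing over 1, 5, Country B chooses Tariff. Subgame-perfect outcome: (T1, Tariff) with payoffs (20, 5).
For the simultaneous game, intersect best replies.
Country A's best replies: Free→T0; Tariff→T1.
Country B's best replies: T0→Tariff; T1→Tariff; T2→Tariff; T3→Tariff.
The unique mutual best reply is (T1, Tariff), giving (20, 5).
Country B's commitment gain: 5 − 5 = 0.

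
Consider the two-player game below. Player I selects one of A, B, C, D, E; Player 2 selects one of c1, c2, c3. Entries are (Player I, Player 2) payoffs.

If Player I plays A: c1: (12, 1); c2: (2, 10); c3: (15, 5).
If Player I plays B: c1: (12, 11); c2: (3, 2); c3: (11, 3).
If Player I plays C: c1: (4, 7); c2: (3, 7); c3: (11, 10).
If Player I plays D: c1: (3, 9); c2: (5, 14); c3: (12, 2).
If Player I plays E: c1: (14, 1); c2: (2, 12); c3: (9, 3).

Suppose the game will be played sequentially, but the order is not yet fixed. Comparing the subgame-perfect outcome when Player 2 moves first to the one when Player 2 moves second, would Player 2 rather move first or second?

If Player I leads: Player 2's best replies are A→c2, B→c1, C→c3, D→c2, E→c2; Player I's induced payoffs 2, 12, 11, 5, 2; outcome (B, c1), payoffs (12, 11).
If Player 2 leads: Player I's best replies are c1→E, c2→D, c3→A; Player 2's induced payoffs 1, 14, 5; outcome (D, c2), payoffs (5, 14).
Player 2 gets 14 moving first and 11 moving second, so Player 2 prefers to move first.

first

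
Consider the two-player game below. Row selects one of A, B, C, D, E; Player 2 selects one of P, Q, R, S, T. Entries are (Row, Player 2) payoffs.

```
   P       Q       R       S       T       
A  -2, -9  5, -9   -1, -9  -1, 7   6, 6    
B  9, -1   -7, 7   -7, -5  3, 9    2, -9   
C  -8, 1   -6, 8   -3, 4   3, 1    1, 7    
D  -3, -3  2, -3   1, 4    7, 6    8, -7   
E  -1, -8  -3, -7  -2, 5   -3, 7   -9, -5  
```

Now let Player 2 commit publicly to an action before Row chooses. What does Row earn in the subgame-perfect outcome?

Work backward from Row's decision.
- P: Row compares -2, 9, -8, -3, -1 and picks B; Player 2 would get -1.
- Q: Row compares 5, -7, -6, 2, -3 and picks A; Player 2 would get -9.
- R: Row compares -1, -7, -3, 1, -2 and picks D; Player 2 would get 4.
- S: Row compares -1, 3, 3, 7, -3 and picks D; Player 2 would get 6.
- T: Row compares 6, 2, 1, 8, -9 and picks D; Player 2 would get -7.
Maximizing over -1, -9, 4, 6, -7, Player 2 chooses S. Subgame-perfect outcome: (D, S) with payoffs (7, 6).

7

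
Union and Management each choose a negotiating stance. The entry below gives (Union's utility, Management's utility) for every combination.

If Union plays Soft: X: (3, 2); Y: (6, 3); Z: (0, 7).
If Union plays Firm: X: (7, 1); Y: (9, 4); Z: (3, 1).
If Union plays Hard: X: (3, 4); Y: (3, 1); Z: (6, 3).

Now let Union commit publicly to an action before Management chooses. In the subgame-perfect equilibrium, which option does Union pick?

Management best-responds to each possible Union move:
- Soft: BR = Z, leader payoff 0.
- Firm: BR = Y, leader payoff 9.
- Hard: BR = X, leader payoff 3.
Union's induced payoffs are 0, 9, 3, so Union commits to Firm. Subgame-perfect outcome: (Firm, Y) with payoffs (9, 4).

Firm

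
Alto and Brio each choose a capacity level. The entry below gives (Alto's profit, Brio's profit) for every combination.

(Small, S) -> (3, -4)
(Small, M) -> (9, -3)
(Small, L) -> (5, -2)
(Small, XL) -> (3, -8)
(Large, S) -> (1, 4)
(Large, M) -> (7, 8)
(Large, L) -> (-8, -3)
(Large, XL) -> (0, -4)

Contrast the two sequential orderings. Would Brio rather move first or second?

second

If Alto leads: Brio's best replies are Small→L, Large→M; Alto's induced payoffs 5, 7; outcome (Large, M), payoffs (7, 8).
If Brio leads: Alto's best replies are S→Small, M→Small, L→Small, XL→Small; Brio's induced payoffs -4, -3, -2, -8; outcome (Small, L), payoffs (5, -2).
Brio gets -2 moving first and 8 moving second, so Brio prefers to move second.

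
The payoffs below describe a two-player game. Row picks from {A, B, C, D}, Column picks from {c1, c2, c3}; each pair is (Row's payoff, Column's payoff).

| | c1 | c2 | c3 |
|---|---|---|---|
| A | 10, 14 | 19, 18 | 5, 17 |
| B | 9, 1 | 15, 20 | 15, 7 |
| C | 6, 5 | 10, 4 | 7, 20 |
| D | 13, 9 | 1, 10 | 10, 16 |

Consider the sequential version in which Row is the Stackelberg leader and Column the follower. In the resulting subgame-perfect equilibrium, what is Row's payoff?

19

Solve by backward induction (Row leads).
- A: Column compares 14, 18, 17 and picks c2; Row would get 19.
- B: Column compares 1, 20, 7 and picks c2; Row would get 15.
- C: Column compares 5, 4, 20 and picks c3; Row would get 7.
- D: Column compares 9, 10, 16 and picks c3; Row would get 10.
Maximizing over 19, 15, 7, 10, Row chooses A. Subgame-perfect outcome: (A, c2) with payoffs (19, 18).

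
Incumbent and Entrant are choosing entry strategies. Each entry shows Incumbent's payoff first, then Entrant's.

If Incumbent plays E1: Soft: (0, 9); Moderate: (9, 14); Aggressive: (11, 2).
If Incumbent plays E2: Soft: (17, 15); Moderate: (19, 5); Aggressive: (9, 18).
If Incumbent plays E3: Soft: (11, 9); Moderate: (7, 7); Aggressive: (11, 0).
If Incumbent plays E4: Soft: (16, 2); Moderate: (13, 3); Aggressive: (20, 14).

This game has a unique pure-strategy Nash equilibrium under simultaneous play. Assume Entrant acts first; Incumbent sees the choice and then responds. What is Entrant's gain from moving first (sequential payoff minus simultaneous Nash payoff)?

Incumbent best-responds to each possible Entrant move:
- Soft: BR = E2, leader payoff 15.
- Moderate: BR = E2, leader payoff 5.
- Aggressive: BR = E4, leader payoff 14.
Entrant's induced payoffs are 15, 5, 14, so Entrant commits to Soft. Subgame-perfect outcome: (E2, Soft) with payoffs (17, 15).
Under simultaneous play:
Incumbent's best replies: Soft→E2; Moderate→E2; Aggressive→E4.
Entrant's best replies: E1→Moderate; E2→Aggressive; E3→Soft; E4→Aggressive.
Only (E4, Aggressive) has each player best-responding; Nash payoffs (20, 14).
Entrant's commitment gain: 15 − 14 = 1.

1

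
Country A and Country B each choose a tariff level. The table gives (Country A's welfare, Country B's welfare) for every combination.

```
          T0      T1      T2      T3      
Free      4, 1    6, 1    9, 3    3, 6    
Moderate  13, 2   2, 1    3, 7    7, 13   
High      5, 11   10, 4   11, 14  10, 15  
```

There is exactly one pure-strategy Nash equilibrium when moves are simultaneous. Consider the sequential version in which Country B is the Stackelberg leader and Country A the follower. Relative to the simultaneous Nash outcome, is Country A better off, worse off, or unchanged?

Work backward from Country A's decision.
- T0 → Country A plays Moderate (best of 4, 13, 5); Country B gets 2.
- T1 → Country A plays High (best of 6, 2, 10); Country B gets 4.
- T2 → Country A plays High (best of 9, 3, 11); Country B gets 14.
- T3 → Country A plays High (best of 3, 7, 10); Country B gets 15.
Among 2, 4, 14, 15, the best is 15 at T3. Subgame-perfect outcome: (High, T3) with payoffs (10, 15).
Now find the simultaneous Nash equilibrium.
Country A's best replies: T0→Moderate; T1→High; T2→High; T3→High.
Country B's best replies: Free→T3; Moderate→T3; High→T3.
The unique mutual best reply is (High, T3), giving (10, 15).
Country A earns 10 sequentially versus 10 at the Nash outcome: unchanged.

unchanged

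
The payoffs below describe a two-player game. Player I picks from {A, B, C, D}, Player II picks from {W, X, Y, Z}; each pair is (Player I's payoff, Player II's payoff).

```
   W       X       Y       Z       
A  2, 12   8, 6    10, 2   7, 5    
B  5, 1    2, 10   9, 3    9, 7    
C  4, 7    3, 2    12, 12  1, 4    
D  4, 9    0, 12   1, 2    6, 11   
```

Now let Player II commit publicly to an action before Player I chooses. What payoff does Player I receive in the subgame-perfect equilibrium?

12

Player I best-responds to each possible Player II move:
- W → Player I plays B (best of 2, 5, 4, 4); Player II gets 1.
- X → Player I plays A (best of 8, 2, 3, 0); Player II gets 6.
- Y → Player I plays C (best of 10, 9, 12, 1); Player II gets 12.
- Z → Player I plays B (best of 7, 9, 1, 6); Player II gets 7.
Maximizing over 1, 6, 12, 7, Player II chooses Y. Subgame-perfect outcome: (C, Y) with payoffs (12, 12).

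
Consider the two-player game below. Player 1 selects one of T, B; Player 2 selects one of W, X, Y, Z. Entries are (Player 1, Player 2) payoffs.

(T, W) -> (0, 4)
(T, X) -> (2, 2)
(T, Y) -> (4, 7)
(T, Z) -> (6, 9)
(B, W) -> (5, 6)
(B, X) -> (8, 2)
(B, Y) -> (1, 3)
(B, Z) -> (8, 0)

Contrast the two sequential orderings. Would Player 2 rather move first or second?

If Player 1 leads: Player 2's best replies are T→Z, B→W; Player 1's induced payoffs 6, 5; outcome (T, Z), payoffs (6, 9).
If Player 2 leads: Player 1's best replies are W→B, X→B, Y→T, Z→B; Player 2's induced payoffs 6, 2, 7, 0; outcome (T, Y), payoffs (4, 7).
Player 2 gets 7 moving first and 9 moving second, so Player 2 prefers to move second.

second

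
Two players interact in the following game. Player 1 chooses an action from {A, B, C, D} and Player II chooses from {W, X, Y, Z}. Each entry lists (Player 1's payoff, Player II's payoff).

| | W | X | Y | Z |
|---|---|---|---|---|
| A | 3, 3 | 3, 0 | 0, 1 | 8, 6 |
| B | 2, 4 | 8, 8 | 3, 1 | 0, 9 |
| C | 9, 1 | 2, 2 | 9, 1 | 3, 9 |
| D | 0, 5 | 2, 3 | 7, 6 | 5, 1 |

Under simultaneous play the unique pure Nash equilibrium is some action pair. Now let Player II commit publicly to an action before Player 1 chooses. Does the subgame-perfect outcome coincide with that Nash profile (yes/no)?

no

Player 1 best-responds to each possible Player II move:
- W: Player 1 compares 3, 2, 9, 0 and picks C; Player II would get 1.
- X: Player 1 compares 3, 8, 2, 2 and picks B; Player II would get 8.
- Y: Player 1 compares 0, 3, 9, 7 and picks C; Player II would get 1.
- Z: Player 1 compares 8, 0, 3, 5 and picks A; Player II would get 6.
Maximizing over 1, 8, 1, 6, Player II chooses X. Subgame-perfect outcome: (B, X) with payoffs (8, 8).
For the simultaneous game, intersect best replies.
Player 1's best replies: W→C; X→B; Y→C; Z→A.
Player II's best replies: A→Z; B→Z; C→Z; D→Y.
Only (A, Z) has each player best-responding; Nash payoffs (8, 6).
Sequential outcome (B, X) differs from the Nash profile (A, Z).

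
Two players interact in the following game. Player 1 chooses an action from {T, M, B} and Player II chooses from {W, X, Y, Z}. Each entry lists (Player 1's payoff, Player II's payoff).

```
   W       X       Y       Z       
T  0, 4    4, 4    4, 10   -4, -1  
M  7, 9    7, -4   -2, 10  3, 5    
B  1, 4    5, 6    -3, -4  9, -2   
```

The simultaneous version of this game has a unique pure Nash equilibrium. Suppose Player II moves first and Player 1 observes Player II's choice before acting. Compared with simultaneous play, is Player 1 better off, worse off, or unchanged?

unchanged

Work backward from Player 1's decision.
- W: BR = M, leader payoff 9.
- X: BR = M, leader payoff -4.
- Y: BR = T, leader payoff 10.
- Z: BR = B, leader payoff -2.
Among 9, -4, 10, -2, the best is 10 at Y. Subgame-perfect outcome: (T, Y) with payoffs (4, 10).
For the simultaneous game, intersect best replies.
Player 1's best replies: W→M; X→M; Y→T; Z→B.
Player II's best replies: T→Y; M→Y; B→X.
The unique mutual best reply is (T, Y), giving (4, 10).
Player 1 earns 4 sequentially versus 4 at the Nash outcome: unchanged.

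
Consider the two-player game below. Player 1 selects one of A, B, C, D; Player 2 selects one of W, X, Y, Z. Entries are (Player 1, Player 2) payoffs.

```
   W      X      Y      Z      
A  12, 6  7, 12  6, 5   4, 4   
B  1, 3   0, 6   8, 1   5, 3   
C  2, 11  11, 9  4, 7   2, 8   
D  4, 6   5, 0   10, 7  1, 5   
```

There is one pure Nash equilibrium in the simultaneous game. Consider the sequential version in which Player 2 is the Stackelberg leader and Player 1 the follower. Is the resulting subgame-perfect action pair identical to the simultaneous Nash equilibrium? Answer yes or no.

no

Solve by backward induction (Player 2 leads).
- W: Player 1 compares 12, 1, 2, 4 and picks A; Player 2 would get 6.
- X: Player 1 compares 7, 0, 11, 5 and picks C; Player 2 would get 9.
- Y: Player 1 compares 6, 8, 4, 10 and picks D; Player 2 would get 7.
- Z: Player 1 compares 4, 5, 2, 1 and picks B; Player 2 would get 3.
Among 6, 9, 7, 3, the best is 9 at X. Subgame-perfect outcome: (C, X) with payoffs (11, 9).
Under simultaneous play:
Player 1's best replies: W→A; X→C; Y→D; Z→B.
Player 2's best replies: A→X; B→X; C→W; D→Y.
The unique mutual best reply is (D, Y), giving (10, 7).
Sequential outcome (C, X) differs from the Nash profile (D, Y).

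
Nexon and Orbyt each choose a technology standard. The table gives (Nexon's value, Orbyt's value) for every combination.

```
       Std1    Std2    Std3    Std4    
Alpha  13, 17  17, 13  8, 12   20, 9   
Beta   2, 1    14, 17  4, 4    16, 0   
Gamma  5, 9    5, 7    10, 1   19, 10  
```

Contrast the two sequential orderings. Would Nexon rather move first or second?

If Nexon leads: Orbyt's best replies are Alpha→Std1, Beta→Std2, Gamma→Std4; Nexon's induced payoffs 13, 14, 19; outcome (Gamma, Std4), payoffs (19, 10).
If Orbyt leads: Nexon's best replies are Std1→Alpha, Std2→Alpha, Std3→Gamma, Std4→Alpha; Orbyt's induced payoffs 17, 13, 1, 9; outcome (Alpha, Std1), payoffs (13, 17).
Nexon gets 19 moving first and 13 moving second, so Nexon prefers to move first.

first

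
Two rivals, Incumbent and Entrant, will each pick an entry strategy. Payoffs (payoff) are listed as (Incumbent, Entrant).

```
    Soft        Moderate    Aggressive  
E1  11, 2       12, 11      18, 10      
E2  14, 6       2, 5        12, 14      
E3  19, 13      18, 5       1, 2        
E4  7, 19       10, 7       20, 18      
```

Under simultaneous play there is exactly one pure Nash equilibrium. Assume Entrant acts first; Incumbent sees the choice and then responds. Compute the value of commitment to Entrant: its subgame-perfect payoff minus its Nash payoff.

5

Solve by backward induction (Entrant leads).
- Soft → Incumbent plays E3 (best of 11, 14, 19, 7); Entrant gets 13.
- Moderate → Incumbent plays E3 (best of 12, 2, 18, 10); Entrant gets 5.
- Aggressive → Incumbent plays E4 (best of 18, 12, 1, 20); Entrant gets 18.
Maximizing over 13, 5, 18, Entrant chooses Aggressive. Subgame-perfect outcome: (E4, Aggressive) with payoffs (20, 18).
For the simultaneous game, intersect best replies.
Incumbent's best replies: Soft→E3; Moderate→E3; Aggressive→E4.
Entrant's best replies: E1→Moderate; E2→Aggressive; E3→Soft; E4→Soft.
The unique mutual best reply is (E3, Soft), giving (19, 13).
Entrant's commitment gain: 18 − 13 = 5.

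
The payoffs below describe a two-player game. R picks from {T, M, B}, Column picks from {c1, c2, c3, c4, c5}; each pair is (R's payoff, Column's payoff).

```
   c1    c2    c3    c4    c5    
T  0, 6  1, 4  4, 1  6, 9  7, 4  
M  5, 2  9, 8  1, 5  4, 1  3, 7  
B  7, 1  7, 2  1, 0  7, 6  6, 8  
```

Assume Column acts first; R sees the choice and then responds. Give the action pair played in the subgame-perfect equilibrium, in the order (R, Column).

(M, c2)

Solve by backward induction (Column leads).
- c1: BR = B, leader payoff 1.
- c2: BR = M, leader payoff 8.
- c3: BR = T, leader payoff 1.
- c4: BR = B, leader payoff 6.
- c5: BR = T, leader payoff 4.
Maximizing over 1, 8, 1, 6, 4, Column chooses c2. Subgame-perfect outcome: (M, c2) with payoffs (9, 8).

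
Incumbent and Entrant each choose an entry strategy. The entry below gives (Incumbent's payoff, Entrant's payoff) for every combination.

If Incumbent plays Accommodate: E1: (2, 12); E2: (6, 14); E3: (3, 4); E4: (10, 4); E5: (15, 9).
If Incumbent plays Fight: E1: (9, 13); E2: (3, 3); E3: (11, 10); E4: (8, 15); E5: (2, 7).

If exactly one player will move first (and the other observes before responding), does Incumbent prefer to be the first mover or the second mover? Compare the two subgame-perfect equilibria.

first

If Incumbent leads: Entrant's best replies are Accommodate→E2, Fight→E4; Incumbent's induced payoffs 6, 8; outcome (Fight, E4), payoffs (8, 15).
If Entrant leads: Incumbent's best replies are E1→Fight, E2→Accommodate, E3→Fight, E4→Accommodate, E5→Accommodate; Entrant's induced payoffs 13, 14, 10, 4, 9; outcome (Accommodate, E2), payoffs (6, 14).
Incumbent gets 8 moving first and 6 moving second, so Incumbent prefers to move first.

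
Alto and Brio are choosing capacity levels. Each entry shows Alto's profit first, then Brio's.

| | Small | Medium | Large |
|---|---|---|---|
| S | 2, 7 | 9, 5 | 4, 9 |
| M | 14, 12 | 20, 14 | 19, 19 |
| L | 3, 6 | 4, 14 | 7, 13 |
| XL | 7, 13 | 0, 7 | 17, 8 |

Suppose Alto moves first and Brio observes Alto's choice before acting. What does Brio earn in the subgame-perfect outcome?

19

Brio best-responds to each possible Alto move:
- S: BR = Large, leader payoff 4.
- M: BR = Large, leader payoff 19.
- L: BR = Medium, leader payoff 4.
- XL: BR = Small, leader payoff 7.
Maximizing over 4, 19, 4, 7, Alto chooses M. Subgame-perfect outcome: (M, Large) with payoffs (19, 19).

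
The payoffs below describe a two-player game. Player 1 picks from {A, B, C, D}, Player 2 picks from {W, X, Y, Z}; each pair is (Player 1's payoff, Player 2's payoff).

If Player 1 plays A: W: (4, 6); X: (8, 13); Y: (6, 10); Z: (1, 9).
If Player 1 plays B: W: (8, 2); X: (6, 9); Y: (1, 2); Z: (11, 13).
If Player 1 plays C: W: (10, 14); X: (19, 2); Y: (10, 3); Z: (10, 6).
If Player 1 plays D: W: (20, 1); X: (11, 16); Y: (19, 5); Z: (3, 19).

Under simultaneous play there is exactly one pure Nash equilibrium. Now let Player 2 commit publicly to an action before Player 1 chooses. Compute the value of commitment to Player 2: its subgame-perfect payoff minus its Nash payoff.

Solve by backward induction (Player 2 leads).
- W → Player 1 plays D (best of 4, 8, 10, 20); Player 2 gets 1.
- X → Player 1 plays C (best of 8, 6, 19, 11); Player 2 gets 2.
- Y → Player 1 plays D (best of 6, 1, 10, 19); Player 2 gets 5.
- Z → Player 1 plays B (best of 1, 11, 10, 3); Player 2 gets 13.
Player 2's induced payoffs are 1, 2, 5, 13, so Player 2 commits to Z. Subgame-perfect outcome: (B, Z) with payoffs (11, 13).
Now find the simultaneous Nash equilibrium.
Player 1's best replies: W→D; X→C; Y→D; Z→B.
Player 2's best replies: A→X; B→Z; C→W; D→Z.
The unique mutual best reply is (B, Z), giving (11, 13).
Player 2's commitment gain: 13 − 13 = 0.

0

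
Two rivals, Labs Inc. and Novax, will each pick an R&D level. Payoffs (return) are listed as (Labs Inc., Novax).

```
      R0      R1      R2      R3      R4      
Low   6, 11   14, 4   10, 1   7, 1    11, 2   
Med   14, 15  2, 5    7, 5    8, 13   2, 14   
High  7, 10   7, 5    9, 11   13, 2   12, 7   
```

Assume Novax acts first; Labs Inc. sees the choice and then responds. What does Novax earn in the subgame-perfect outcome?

Work backward from Labs Inc.'s decision.
- R0 → Labs Inc. plays Med (best of 6, 14, 7); Novax gets 15.
- R1 → Labs Inc. plays Low (best of 14, 2, 7); Novax gets 4.
- R2 → Labs Inc. plays Low (best of 10, 7, 9); Novax gets 1.
- R3 → Labs Inc. plays High (best of 7, 8, 13); Novax gets 2.
- R4 → Labs Inc. plays High (best of 11, 2, 12); Novax gets 7.
Novax's induced payoffs are 15, 4, 1, 2, 7, so Novax commits to R0. Subgame-perfect outcome: (Med, R0) with payoffs (14, 15).

15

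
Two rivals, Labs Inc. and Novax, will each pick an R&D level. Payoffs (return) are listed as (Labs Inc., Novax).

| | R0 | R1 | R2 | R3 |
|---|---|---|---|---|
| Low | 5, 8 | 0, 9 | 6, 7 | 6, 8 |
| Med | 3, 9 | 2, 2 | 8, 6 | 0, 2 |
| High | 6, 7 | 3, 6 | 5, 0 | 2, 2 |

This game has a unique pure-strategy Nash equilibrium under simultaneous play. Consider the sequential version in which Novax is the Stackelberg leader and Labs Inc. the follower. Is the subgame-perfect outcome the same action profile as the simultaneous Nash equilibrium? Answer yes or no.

no

Labs Inc. best-responds to each possible Novax move:
- R0: BR = High, leader payoff 7.
- R1: BR = High, leader payoff 6.
- R2: BR = Med, leader payoff 6.
- R3: BR = Low, leader payoff 8.
Maximizing over 7, 6, 6, 8, Novax chooses R3. Subgame-perfect outcome: (Low, R3) with payoffs (6, 8).
For the simultaneous game, intersect best replies.
Labs Inc.'s best replies: R0→High; R1→High; R2→Med; R3→Low.
Novax's best replies: Low→R1; Med→R0; High→R0.
The unique mutual best reply is (High, R0), giving (6, 7).
Sequential outcome (Low, R3) differs from the Nash profile (High, R0).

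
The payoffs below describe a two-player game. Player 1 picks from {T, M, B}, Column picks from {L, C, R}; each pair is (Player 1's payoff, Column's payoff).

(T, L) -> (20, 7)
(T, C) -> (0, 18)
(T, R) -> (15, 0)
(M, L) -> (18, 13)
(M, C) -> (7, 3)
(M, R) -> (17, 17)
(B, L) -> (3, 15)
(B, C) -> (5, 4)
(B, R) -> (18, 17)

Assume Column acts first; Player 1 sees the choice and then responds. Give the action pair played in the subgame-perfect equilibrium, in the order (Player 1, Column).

(B, R)

Work backward from Player 1's decision.
- L: BR = T, leader payoff 7.
- C: BR = M, leader payoff 3.
- R: BR = B, leader payoff 17.
Maximizing over 7, 3, 17, Column chooses R. Subgame-perfect outcome: (B, R) with payoffs (18, 17).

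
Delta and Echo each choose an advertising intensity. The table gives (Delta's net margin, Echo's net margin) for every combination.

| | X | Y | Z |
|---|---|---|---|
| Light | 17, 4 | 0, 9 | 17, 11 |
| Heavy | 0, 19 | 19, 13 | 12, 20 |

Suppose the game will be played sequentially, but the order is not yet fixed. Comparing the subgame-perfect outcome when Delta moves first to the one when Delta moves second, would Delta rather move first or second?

If Delta leads: Echo's best replies are Light→Z, Heavy→Z; Delta's induced payoffs 17, 12; outcome (Light, Z), payoffs (17, 11).
If Echo leads: Delta's best replies are X→Light, Y→Heavy, Z→Light; Echo's induced payoffs 4, 13, 11; outcome (Heavy, Y), payoffs (19, 13).
Delta gets 17 moving first and 19 moving second, so Delta prefers to move second.

second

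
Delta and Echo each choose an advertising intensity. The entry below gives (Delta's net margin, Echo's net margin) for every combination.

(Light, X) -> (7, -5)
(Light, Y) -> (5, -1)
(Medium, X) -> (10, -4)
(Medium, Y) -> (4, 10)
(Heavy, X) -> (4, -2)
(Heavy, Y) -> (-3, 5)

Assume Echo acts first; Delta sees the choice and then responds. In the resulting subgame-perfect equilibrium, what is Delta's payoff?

5

Delta best-responds to each possible Echo move:
- X: Delta compares 7, 10, 4 and picks Medium; Echo would get -4.
- Y: Delta compares 5, 4, -3 and picks Light; Echo would get -1.
Maximizing over -4, -1, Echo chooses Y. Subgame-perfect outcome: (Light, Y) with payoffs (5, -1).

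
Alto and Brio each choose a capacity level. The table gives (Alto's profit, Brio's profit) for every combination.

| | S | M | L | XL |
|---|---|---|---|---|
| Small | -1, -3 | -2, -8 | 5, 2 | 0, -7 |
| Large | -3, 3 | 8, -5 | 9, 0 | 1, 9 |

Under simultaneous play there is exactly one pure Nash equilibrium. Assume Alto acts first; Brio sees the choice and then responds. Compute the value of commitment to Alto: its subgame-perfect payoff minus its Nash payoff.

4

Brio best-responds to each possible Alto move:
- Small: BR = L, leader payoff 5.
- Large: BR = XL, leader payoff 1.
Alto's induced payoffs are 5, 1, so Alto commits to Small. Subgame-perfect outcome: (Small, L) with payoffs (5, 2).
Now find the simultaneous Nash equilibrium.
Alto's best replies: S→Small; M→Large; L→Large; XL→Large.
Brio's best replies: Small→L; Large→XL.
The unique mutual best reply is (Large, XL), giving (1, 9).
Alto's commitment gain: 5 − 1 = 4.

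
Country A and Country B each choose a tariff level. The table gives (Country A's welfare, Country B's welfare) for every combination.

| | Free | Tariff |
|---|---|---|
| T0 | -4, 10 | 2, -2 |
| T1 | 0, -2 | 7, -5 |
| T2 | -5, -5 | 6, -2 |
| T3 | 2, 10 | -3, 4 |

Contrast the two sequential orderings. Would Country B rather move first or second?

If Country A leads: Country B's best replies are T0→Free, T1→Free, T2→Tariff, T3→Free; Country A's induced payoffs -4, 0, 6, 2; outcome (T2, Tariff), payoffs (6, -2).
If Country B leads: Country A's best replies are Free→T3, Tariff→T1; Country B's induced payoffs 10, -5; outcome (T3, Free), payoffs (2, 10).
Country B gets 10 moving first and -2 moving second, so Country B prefers to move first.

first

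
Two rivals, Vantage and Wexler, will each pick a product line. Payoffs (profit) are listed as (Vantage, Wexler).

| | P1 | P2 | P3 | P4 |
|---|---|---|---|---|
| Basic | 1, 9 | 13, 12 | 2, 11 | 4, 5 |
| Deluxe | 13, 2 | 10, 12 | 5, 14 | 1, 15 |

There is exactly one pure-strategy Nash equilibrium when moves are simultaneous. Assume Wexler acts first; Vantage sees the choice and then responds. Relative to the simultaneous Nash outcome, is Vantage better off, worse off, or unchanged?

Work backward from Vantage's decision.
- P1 → Vantage plays Deluxe (best of 1, 13); Wexler gets 2.
- P2 → Vantage plays Basic (best of 13, 10); Wexler gets 12.
- P3 → Vantage plays Deluxe (best of 2, 5); Wexler gets 14.
- P4 → Vantage plays Basic (best of 4, 1); Wexler gets 5.
Among 2, 12, 14, 5, the best is 14 at P3. Subgame-perfect outcome: (Deluxe, P3) with payoffs (5, 14).
Under simultaneous play:
Vantage's best replies: P1→Deluxe; P2→Basic; P3→Deluxe; P4→Basic.
Wexler's best replies: Basic→P2; Deluxe→P4.
Only (Basic, P2) has each player best-responding; Nash payoffs (13, 12).
Vantage earns 5 sequentially versus 13 at the Nash outcome: worse off.

worse off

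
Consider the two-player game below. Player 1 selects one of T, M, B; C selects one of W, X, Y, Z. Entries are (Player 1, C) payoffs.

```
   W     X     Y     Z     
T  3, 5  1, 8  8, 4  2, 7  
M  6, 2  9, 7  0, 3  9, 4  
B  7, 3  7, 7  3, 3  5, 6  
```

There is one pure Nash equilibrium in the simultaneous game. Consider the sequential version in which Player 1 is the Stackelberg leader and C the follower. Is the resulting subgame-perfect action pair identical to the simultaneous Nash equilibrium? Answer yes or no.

C best-responds to each possible Player 1 move:
- T: C compares 5, 8, 4, 7 and picks X; Player 1 would get 1.
- M: C compares 2, 7, 3, 4 and picks X; Player 1 would get 9.
- B: C compares 3, 7, 3, 6 and picks X; Player 1 would get 7.
Player 1's induced payoffs are 1, 9, 7, so Player 1 commits to M. Subgame-perfect outcome: (M, X) with payoffs (9, 7).
For the simultaneous game, intersect best replies.
Player 1's best replies: W→B; X→M; Y→T; Z→M.
C's best replies: T→X; M→X; B→X.
Only (M, X) has each player best-responding; Nash payoffs (9, 7).
Sequential outcome (M, X) coincides with the Nash profile (M, X).

yes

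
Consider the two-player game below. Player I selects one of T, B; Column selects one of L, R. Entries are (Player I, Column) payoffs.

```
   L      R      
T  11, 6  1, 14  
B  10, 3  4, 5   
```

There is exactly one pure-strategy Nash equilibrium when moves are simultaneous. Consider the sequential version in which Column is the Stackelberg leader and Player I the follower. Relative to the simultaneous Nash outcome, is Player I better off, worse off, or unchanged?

better off

Backward induction with Column moving first.
- L → Player I plays T (best of 11, 10); Column gets 6.
- R → Player I plays B (best of 1, 4); Column gets 5.
Column's induced payoffs are 6, 5, so Column commits to L. Subgame-perfect outcome: (T, L) with payoffs (11, 6).
For the simultaneous game, intersect best replies.
Player I's best replies: L→T; R→B.
Column's best replies: T→R; B→R.
Only (B, R) has each player best-responding; Nash payoffs (4, 5).
Player I earns 11 sequentially versus 4 at the Nash outcome: better off.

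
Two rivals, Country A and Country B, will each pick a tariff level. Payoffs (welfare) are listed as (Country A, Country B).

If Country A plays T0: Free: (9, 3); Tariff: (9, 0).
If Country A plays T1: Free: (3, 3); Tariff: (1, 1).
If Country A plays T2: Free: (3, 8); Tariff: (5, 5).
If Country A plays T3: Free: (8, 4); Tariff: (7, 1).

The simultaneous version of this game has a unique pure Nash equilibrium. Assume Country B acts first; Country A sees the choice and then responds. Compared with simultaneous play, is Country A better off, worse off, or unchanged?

unchanged

Work backward from Country A's decision.
- Free: Country A compares 9, 3, 3, 8 and picks T0; Country B would get 3.
- Tariff: Country A compares 9, 1, 5, 7 and picks T0; Country B would get 0.
Country B's induced payoffs are 3, 0, so Country B commits to Free. Subgame-perfect outcome: (T0, Free) with payoffs (9, 3).
Under simultaneous play:
Country A's best replies: Free→T0; Tariff→T0.
Country B's best replies: T0→Free; T1→Free; T2→Free; T3→Free.
The unique mutual best reply is (T0, Free), giving (9, 3).
Country A earns 9 sequentially versus 9 at the Nash outcome: unchanged.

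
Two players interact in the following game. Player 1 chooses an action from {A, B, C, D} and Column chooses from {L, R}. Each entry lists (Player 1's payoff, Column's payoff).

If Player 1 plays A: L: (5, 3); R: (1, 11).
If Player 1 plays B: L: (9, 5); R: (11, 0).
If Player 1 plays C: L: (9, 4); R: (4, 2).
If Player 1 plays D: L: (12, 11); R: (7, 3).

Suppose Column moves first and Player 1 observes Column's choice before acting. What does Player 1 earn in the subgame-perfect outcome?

Backward induction with Column moving first.
- L → Player 1 plays D (best of 5, 9, 9, 12); Column gets 11.
- R → Player 1 plays B (best of 1, 11, 4, 7); Column gets 0.
Among 11, 0, the best is 11 at L. Subgame-perfect outcome: (D, L) with payoffs (12, 11).

12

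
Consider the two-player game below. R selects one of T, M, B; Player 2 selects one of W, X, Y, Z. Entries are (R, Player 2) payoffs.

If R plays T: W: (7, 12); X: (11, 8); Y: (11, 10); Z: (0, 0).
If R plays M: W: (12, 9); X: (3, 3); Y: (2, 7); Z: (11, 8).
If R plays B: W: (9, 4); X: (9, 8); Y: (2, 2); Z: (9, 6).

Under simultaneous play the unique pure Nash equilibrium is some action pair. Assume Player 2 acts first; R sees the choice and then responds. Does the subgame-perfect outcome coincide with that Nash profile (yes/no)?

R best-responds to each possible Player 2 move:
- W: R compares 7, 12, 9 and picks M; Player 2 would get 9.
- X: R compares 11, 3, 9 and picks T; Player 2 would get 8.
- Y: R compares 11, 2, 2 and picks T; Player 2 would get 10.
- Z: R compares 0, 11, 9 and picks M; Player 2 would get 8.
Among 9, 8, 10, 8, the best is 10 at Y. Subgame-perfect outcome: (T, Y) with payoffs (11, 10).
For the simultaneous game, intersect best replies.
R's best replies: W→M; X→T; Y→T; Z→M.
Player 2's best replies: T→W; M→W; B→X.
Only (M, W) has each player best-responding; Nash payoffs (12, 9).
Sequential outcome (T, Y) differs from the Nash profile (M, W).

no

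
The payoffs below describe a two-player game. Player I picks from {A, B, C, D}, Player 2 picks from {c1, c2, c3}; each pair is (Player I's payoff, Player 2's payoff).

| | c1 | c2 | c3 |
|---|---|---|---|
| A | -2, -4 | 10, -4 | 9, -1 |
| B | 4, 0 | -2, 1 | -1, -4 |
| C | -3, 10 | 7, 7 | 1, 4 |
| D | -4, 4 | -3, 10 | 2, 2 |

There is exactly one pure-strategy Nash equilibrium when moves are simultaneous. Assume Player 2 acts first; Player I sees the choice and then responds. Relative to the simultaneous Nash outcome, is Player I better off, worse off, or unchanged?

Solve by backward induction (Player 2 leads).
- c1: BR = B, leader payoff 0.
- c2: BR = A, leader payoff -4.
- c3: BR = A, leader payoff -1.
Among 0, -4, -1, the best is 0 at c1. Subgame-perfect outcome: (B, c1) with payoffs (4, 0).
Under simultaneous play:
Player I's best replies: c1→B; c2→A; c3→A.
Player 2's best replies: A→c3; B→c2; C→c1; D→c2.
The unique mutual best reply is (A, c3), giving (9, -1).
Player I earns 4 sequentially versus 9 at the Nash outcome: worse off.

worse off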